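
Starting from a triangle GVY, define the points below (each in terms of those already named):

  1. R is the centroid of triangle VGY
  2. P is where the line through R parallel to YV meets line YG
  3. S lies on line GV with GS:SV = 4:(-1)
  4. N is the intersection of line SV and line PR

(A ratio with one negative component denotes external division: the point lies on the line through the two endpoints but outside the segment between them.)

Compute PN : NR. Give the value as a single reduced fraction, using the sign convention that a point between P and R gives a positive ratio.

PN:NR = -2

Work in coordinates with G = (0, 0), V = (1, 0), Y = (0, 1).
1. R is the centroid of triangle VGY ⇒ R = (1/3, 1/3)
2. P is where the line through R parallel to YV meets line YG ⇒ P = (0, 2/3)
3. S lies on line GV with GS:SV = 4:(-1) ⇒ S = (4/3, 0)
4. N is the intersection of line SV and line PR ⇒ N = (2/3, 0)
N = P + t·(R−P) with t = 2, so PN:NR = t:(1−t) = 2:-1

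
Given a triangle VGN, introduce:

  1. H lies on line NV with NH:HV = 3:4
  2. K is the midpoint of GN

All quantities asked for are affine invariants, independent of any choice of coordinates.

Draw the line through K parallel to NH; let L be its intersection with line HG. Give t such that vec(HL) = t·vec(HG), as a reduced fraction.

t = 1/2

Assign V = (0, 0), G = (1, 0), N = (0, 1) — the answer is frame-independent, so this choice is without loss of generality.
1. H lies on line NV with NH:HV = 3:4 ⇒ H = (0, 4/7)
2. K is the midpoint of GN ⇒ K = (1/2, 1/2)
through K parallel to NH: direction (0, -3/7); meets HG at L = (1/2, 2/7)
L = H + t·(G−H) with t = 1/2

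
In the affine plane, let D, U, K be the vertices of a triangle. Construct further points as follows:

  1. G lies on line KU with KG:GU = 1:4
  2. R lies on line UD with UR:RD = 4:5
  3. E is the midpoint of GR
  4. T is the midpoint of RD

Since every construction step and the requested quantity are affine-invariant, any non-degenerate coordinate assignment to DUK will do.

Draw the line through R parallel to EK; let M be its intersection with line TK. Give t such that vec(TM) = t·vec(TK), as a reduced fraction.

Assign D = (0, 0), U = (1, 0), K = (0, 1) — the answer is frame-independent, so this choice is without loss of generality.
1. G lies on line KU with KG:GU = 1:4 ⇒ G = (1/5, 4/5)
2. R lies on line UD with UR:RD = 4:5 ⇒ R = (5/9, 0)
3. E is the midpoint of GR ⇒ E = (17/45, 2/5)
4. T is the midpoint of RD ⇒ T = (5/18, 0)
through R parallel to EK: direction (-17/45, 3/5); meets TK at M = (10/171, 15/19)
M = T + t·(K−T) with t = 15/19

t = 15/19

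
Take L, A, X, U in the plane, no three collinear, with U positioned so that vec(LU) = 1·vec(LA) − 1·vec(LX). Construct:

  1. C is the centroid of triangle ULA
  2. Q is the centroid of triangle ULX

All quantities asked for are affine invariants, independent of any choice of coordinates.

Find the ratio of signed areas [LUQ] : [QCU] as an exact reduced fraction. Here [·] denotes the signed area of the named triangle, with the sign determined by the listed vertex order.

[LUQ]:[QCU] = -3

Choose coordinates L = (0, 0), A = (1, 0), X = (0, 1), U = (1, -1).
1. C is the centroid of triangle ULA ⇒ C = (2/3, -1/3)
2. Q is the centroid of triangle ULX ⇒ Q = (1/3, 0)
2·[LUQ] = 1/3, 2·[QCU] = -1/9
[LUQ]:[QCU] = 1/3:-1/9 = -3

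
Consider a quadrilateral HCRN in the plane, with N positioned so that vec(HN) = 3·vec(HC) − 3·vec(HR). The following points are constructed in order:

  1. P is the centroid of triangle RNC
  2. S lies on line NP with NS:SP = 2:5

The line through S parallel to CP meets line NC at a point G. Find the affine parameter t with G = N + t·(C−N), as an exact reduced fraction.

t = 2/7

Assign H = (0, 0), C = (1, 0), R = (0, 1), N = (3, -3) — the answer is frame-independent, so this choice is without loss of generality.
1. P is the centroid of triangle RNC ⇒ P = (4/3, -2/3)
2. S lies on line NP with NS:SP = 2:5 ⇒ S = (53/21, -7/3)
through S parallel to CP: direction (1/3, -2/3); meets NC at G = (17/7, -15/7)
G = N + t·(C−N) with t = 2/7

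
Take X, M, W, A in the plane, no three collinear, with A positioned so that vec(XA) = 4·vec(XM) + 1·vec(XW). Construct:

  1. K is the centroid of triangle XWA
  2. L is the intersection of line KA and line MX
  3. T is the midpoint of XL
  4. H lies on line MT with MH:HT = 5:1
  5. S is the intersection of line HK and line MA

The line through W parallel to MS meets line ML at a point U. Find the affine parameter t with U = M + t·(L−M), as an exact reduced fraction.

t = 4/5

Set X = (0, 0), M = (1, 0), W = (0, 1), A = (4, 1); any affine frame gives the same invariant.
1. K is the centroid of triangle XWA ⇒ K = (4/3, 2/3)
2. L is the intersection of line KA and line MX ⇒ L = (-4, 0)
3. T is the midpoint of XL ⇒ T = (-2, 0)
4. H lies on line MT with MH:HT = 5:1 ⇒ H = (-3/2, 0)
5. S is the intersection of line HK and line MA ⇒ S = (7, 2)
through W parallel to MS: direction (6, 2); meets ML at U = (-3, 0)
U = M + t·(L−M) with t = 4/5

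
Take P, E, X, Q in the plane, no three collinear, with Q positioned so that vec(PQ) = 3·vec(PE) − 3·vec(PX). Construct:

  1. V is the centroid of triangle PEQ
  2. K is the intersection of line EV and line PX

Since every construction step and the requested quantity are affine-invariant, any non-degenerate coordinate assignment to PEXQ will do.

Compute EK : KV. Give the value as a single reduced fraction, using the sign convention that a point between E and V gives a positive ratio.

EK:KV = -3/4

Assign P = (0, 0), E = (1, 0), X = (0, 1), Q = (3, -3) — the answer is frame-independent, so this choice is without loss of generality.
1. V is the centroid of triangle PEQ ⇒ V = (4/3, -1)
2. K is the intersection of line EV and line PX ⇒ K = (0, 3)
K = E + t·(V−E) with t = -3, so EK:KV = t:(1−t) = -3:4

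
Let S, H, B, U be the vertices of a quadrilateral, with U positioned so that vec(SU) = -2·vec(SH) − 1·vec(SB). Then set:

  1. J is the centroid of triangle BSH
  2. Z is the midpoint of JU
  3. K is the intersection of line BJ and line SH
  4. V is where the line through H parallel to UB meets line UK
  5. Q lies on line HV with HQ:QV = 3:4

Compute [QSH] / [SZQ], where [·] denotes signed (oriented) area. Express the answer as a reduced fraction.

Set S = (0, 0), H = (1, 0), B = (0, 1), U = (-2, -1); any affine frame gives the same invariant.
1. J is the centroid of triangle BSH ⇒ J = (1/3, 1/3)
2. Z is the midpoint of JU ⇒ Z = (-5/6, -1/3)
3. K is the intersection of line BJ and line SH ⇒ K = (1/2, 0)
4. V is where the line through H parallel to UB meets line UK ⇒ V = (4/3, 1/3)
5. Q lies on line HV with HQ:QV = 3:4 ⇒ Q = (8/7, 1/7)
2·[QSH] = 1/7, 2·[SZQ] = 11/42
[QSH]:[SZQ] = 1/7:11/42 = 6/11

[QSH]:[SZQ] = 6/11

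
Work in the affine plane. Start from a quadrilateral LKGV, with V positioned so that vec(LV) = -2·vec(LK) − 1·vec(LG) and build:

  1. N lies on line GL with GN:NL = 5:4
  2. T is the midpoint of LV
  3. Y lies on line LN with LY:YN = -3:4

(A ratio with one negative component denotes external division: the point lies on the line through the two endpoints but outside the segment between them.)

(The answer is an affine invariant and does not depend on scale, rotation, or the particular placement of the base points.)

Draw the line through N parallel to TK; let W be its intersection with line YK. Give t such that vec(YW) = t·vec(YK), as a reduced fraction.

t = 64/39

Assign L = (0, 0), K = (1, 0), G = (0, 1), V = (-2, -1) — the answer is frame-independent, so this choice is without loss of generality.
1. N lies on line GL with GN:NL = 5:4 ⇒ N = (0, 4/9)
2. T is the midpoint of LV ⇒ T = (-1, -1/2)
3. Y lies on line LN with LY:YN = -3:4 ⇒ Y = (0, -4/3)
through N parallel to TK: direction (2, 1/2); meets YK at W = (64/39, 100/117)
W = Y + t·(K−Y) with t = 64/39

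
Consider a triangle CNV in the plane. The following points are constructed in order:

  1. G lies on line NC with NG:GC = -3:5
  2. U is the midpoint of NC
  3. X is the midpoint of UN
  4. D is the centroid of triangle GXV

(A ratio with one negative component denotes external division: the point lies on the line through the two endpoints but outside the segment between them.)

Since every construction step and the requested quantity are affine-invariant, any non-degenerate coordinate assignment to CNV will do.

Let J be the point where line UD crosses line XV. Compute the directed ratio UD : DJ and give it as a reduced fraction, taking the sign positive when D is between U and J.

UD:DJ = -10/7

Choose coordinates C = (0, 0), N = (1, 0), V = (0, 1).
1. G lies on line NC with NG:GC = -3:5 ⇒ G = (5/2, 0)
2. U is the midpoint of NC ⇒ U = (1/2, 0)
3. X is the midpoint of UN ⇒ X = (3/4, 0)
4. D is the centroid of triangle GXV ⇒ D = (13/12, 1/3)
line UD meets XV at J = (27/40, 1/10)
D = U + t·(J−U) with t = 10/3, so UD:DJ = 10/3:-7/3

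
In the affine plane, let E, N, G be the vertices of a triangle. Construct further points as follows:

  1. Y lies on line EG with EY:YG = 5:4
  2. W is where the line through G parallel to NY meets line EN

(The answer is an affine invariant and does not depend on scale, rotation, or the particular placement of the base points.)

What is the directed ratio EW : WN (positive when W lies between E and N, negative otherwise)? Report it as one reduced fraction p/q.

EW:WN = -9/4

Work in coordinates with E = (0, 0), N = (1, 0), G = (0, 1).
1. Y lies on line EG with EY:YG = 5:4 ⇒ Y = (0, 5/9)
2. W is where the line through G parallel to NY meets line EN ⇒ W = (9/5, 0)
W = E + t·(N−E) with t = 9/5, so EW:WN = t:(1−t) = 9/5:-4/5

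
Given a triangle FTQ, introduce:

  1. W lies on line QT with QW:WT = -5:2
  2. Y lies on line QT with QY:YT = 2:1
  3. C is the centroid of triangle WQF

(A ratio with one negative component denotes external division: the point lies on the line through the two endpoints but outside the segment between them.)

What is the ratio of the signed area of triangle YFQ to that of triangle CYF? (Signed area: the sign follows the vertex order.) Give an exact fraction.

[YFQ]:[CYF] = -6

Choose coordinates F = (0, 0), T = (1, 0), Q = (0, 1).
1. W lies on line QT with QW:WT = -5:2 ⇒ W = (5/3, -2/3)
2. Y lies on line QT with QY:YT = 2:1 ⇒ Y = (2/3, 1/3)
3. C is the centroid of triangle WQF ⇒ C = (5/9, 1/9)
2·[YFQ] = -2/3, 2·[CYF] = 1/9
[YFQ]:[CYF] = -2/3:1/9 = -6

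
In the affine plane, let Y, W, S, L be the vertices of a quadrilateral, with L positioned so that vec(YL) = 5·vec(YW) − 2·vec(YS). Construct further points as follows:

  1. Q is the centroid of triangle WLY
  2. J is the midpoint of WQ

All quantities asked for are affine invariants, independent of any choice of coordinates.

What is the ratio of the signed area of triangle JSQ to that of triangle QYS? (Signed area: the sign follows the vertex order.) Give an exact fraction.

Choose coordinates Y = (0, 0), W = (1, 0), S = (0, 1), L = (5, -2).
1. Q is the centroid of triangle WLY ⇒ Q = (2, -2/3)
2. J is the midpoint of WQ ⇒ J = (3/2, -1/3)
2·[JSQ] = -1/6, 2·[QYS] = -2
[JSQ]:[QYS] = -1/6:-2 = 1/12

[JSQ]:[QYS] = 1/12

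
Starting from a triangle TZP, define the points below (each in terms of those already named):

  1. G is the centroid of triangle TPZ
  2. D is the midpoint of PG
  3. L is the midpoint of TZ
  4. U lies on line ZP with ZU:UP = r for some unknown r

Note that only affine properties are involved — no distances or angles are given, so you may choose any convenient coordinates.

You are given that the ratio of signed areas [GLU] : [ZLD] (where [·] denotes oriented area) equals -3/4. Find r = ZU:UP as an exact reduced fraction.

Work in coordinates with T = (0, 0), Z = (1, 0), P = (0, 1).
1. G is the centroid of triangle TPZ ⇒ G = (1/3, 1/3)
2. D is the midpoint of PG ⇒ D = (1/6, 2/3)
3. L is the midpoint of TZ ⇒ L = (1/2, 0)
4. With ZU:UP = r, write λ = r/(r+1) so U = Z + λ·(P−Z); U is affine-linear in λ
Every point depending on U is an affine combination of U and λ-independent points, so each such coordinate is linear in λ; the λ² term in each signed area is a multiple of (P−Z)×(P−Z) = 0, so 2·[GLU] and 2·[ZLD] are each linear in λ. Evaluating at λ=0 and λ=1:
  2·[GLU] = -1/6·λ + 1/6,   2·[ZLD] = -1/3
So [GLU]:[ZLD] = (-1/6·λ + 1/6) / (-1/3). Setting this equal to -3/4:
  -1/6·λ + 1/6 = -3/4·(-1/3)  ⇒  λ = -1/2
Then r = λ/(1−λ) = (-1/2)/(3/2) = -1/3. Check: with r = -1/3, U = (3/2, -1/2) and [GLU]:[ZLD] = -3/4 as required.

r = -1/3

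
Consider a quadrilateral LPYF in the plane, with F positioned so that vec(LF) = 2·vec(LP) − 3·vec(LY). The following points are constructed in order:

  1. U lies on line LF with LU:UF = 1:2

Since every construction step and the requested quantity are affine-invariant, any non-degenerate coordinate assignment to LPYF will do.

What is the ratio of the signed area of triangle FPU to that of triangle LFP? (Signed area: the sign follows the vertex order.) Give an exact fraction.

[FPU]:[LFP] = 2/3

Assign L = (0, 0), P = (1, 0), Y = (0, 1), F = (2, -3) — the answer is frame-independent, so this choice is without loss of generality.
1. U lies on line LF with LU:UF = 1:2 ⇒ U = (2/3, -1)
2·[FPU] = 2, 2·[LFP] = 3
[FPU]:[LFP] = 2:3 = 2/3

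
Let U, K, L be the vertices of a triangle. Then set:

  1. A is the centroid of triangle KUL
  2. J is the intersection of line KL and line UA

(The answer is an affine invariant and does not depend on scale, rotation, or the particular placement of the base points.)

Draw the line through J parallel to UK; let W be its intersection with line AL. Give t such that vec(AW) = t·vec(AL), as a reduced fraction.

t = 1/4

Choose coordinates U = (0, 0), K = (1, 0), L = (0, 1).
1. A is the centroid of triangle KUL ⇒ A = (1/3, 1/3)
2. J is the intersection of line KL and line UA ⇒ J = (1/2, 1/2)
through J parallel to UK: direction (1, 0); meets AL at W = (1/4, 1/2)
W = A + t·(L−A) with t = 1/4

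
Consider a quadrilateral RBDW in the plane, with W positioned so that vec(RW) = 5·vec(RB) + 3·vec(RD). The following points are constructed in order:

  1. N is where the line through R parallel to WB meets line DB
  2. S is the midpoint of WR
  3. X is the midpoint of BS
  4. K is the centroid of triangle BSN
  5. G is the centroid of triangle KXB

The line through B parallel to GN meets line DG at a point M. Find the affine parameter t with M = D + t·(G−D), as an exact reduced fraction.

Work in coordinates with R = (0, 0), B = (1, 0), D = (0, 1), W = (5, 3).
1. N is where the line through R parallel to WB meets line DB ⇒ N = (4/7, 3/7)
2. S is the midpoint of WR ⇒ S = (5/2, 3/2)
3. X is the midpoint of BS ⇒ X = (7/4, 3/4)
4. K is the centroid of triangle BSN ⇒ K = (19/14, 9/14)
5. G is the centroid of triangle KXB ⇒ G = (115/84, 13/28)
through B parallel to GN: direction (-67/84, -1/28); meets DG at M = (115/48, 1/16)
M = D + t·(G−D) with t = 7/4

t = 7/4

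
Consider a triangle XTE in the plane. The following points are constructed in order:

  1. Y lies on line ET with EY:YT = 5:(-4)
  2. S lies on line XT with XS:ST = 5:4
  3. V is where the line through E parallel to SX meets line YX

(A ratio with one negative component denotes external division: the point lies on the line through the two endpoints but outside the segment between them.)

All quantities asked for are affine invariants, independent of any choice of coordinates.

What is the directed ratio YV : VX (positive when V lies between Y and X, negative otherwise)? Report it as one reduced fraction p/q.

Work in coordinates with X = (0, 0), T = (1, 0), E = (0, 1).
1. Y lies on line ET with EY:YT = 5:(-4) ⇒ Y = (5, -4)
2. S lies on line XT with XS:ST = 5:4 ⇒ S = (5/9, 0)
3. V is where the line through E parallel to SX meets line YX ⇒ V = (-5/4, 1)
V = Y + t·(X−Y) with t = 5/4, so YV:VX = t:(1−t) = 5/4:-1/4

YV:VX = -5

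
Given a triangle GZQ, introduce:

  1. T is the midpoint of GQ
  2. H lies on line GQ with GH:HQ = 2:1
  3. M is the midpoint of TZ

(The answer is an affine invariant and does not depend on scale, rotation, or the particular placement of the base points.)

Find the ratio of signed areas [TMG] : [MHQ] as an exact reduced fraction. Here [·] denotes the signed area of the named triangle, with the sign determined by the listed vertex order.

[TMG]:[MHQ] = 3/2

Assign G = (0, 0), Z = (1, 0), Q = (0, 1) — the answer is frame-independent, so this choice is without loss of generality.
1. T is the midpoint of GQ ⇒ T = (0, 1/2)
2. H lies on line GQ with GH:HQ = 2:1 ⇒ H = (0, 2/3)
3. M is the midpoint of TZ ⇒ M = (1/2, 1/4)
2·[TMG] = -1/4, 2·[MHQ] = -1/6
[TMG]:[MHQ] = -1/4:-1/6 = 3/2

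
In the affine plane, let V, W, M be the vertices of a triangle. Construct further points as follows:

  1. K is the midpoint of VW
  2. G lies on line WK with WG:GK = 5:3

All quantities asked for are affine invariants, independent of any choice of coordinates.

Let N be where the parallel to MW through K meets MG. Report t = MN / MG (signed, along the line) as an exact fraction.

t = 8/5

Assign V = (0, 0), W = (1, 0), M = (0, 1) — the answer is frame-independent, so this choice is without loss of generality.
1. K is the midpoint of VW ⇒ K = (1/2, 0)
2. G lies on line WK with WG:GK = 5:3 ⇒ G = (11/16, 0)
through K parallel to MW: direction (1, -1); meets MG at N = (11/10, -3/5)
N = M + t·(G−M) with t = 8/5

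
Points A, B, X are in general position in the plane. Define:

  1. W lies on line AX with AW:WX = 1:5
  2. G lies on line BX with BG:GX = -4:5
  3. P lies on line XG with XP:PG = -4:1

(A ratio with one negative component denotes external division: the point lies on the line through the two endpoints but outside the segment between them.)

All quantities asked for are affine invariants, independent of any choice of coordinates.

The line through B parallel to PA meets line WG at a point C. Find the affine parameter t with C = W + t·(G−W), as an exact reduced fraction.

t = 41/5

Work in coordinates with A = (0, 0), B = (1, 0), X = (0, 1).
1. W lies on line AX with AW:WX = 1:5 ⇒ W = (0, 1/6)
2. G lies on line BX with BG:GX = -4:5 ⇒ G = (5, -4)
3. P lies on line XG with XP:PG = -4:1 ⇒ P = (20/3, -17/3)
through B parallel to PA: direction (-20/3, 17/3); meets WG at C = (41, -34)
C = W + t·(G−W) with t = 41/5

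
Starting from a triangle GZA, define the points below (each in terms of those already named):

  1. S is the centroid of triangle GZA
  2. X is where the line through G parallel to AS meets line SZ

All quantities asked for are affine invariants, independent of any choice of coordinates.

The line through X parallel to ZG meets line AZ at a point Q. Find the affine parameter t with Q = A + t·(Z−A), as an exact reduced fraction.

Work in coordinates with G = (0, 0), Z = (1, 0), A = (0, 1).
1. S is the centroid of triangle GZA ⇒ S = (1/3, 1/3)
2. X is where the line through G parallel to AS meets line SZ ⇒ X = (-1/3, 2/3)
through X parallel to ZG: direction (-1, 0); meets AZ at Q = (1/3, 2/3)
Q = A + t·(Z−A) with t = 1/3

t = 1/3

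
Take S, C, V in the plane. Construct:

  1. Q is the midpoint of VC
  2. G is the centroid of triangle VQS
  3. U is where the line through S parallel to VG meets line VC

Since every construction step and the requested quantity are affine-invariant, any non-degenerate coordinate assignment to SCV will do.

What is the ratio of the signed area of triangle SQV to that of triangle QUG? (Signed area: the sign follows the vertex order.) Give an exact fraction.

Choose coordinates S = (0, 0), C = (1, 0), V = (0, 1).
1. Q is the midpoint of VC ⇒ Q = (1/2, 1/2)
2. G is the centroid of triangle VQS ⇒ G = (1/6, 1/2)
3. U is where the line through S parallel to VG meets line VC ⇒ U = (-1/2, 3/2)
2·[SQV] = 1/2, 2·[QUG] = 1/3
[SQV]:[QUG] = 1/2:1/3 = 3/2

[SQV]:[QUG] = 3/2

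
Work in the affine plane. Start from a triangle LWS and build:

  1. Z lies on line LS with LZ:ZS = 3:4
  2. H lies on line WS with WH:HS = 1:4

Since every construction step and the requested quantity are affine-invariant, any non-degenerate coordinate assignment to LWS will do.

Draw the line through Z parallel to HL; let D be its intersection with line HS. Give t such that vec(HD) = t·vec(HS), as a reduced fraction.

t = 3/7

Work in coordinates with L = (0, 0), W = (1, 0), S = (0, 1).
1. Z lies on line LS with LZ:ZS = 3:4 ⇒ Z = (0, 3/7)
2. H lies on line WS with WH:HS = 1:4 ⇒ H = (4/5, 1/5)
through Z parallel to HL: direction (-4/5, -1/5); meets HS at D = (16/35, 19/35)
D = H + t·(S−H) with t = 3/7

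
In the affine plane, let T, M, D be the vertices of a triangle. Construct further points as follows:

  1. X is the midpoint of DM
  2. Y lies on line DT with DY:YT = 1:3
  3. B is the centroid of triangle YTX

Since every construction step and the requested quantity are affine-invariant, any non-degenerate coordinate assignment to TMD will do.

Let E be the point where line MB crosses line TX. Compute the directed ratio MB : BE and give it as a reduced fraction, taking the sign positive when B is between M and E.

MB:BE = -5

Work in coordinates with T = (0, 0), M = (1, 0), D = (0, 1).
1. X is the midpoint of DM ⇒ X = (1/2, 1/2)
2. Y lies on line DT with DY:YT = 1:3 ⇒ Y = (0, 3/4)
3. B is the centroid of triangle YTX ⇒ B = (1/6, 5/12)
line MB meets TX at E = (1/3, 1/3)
B = M + t·(E−M) with t = 5/4, so MB:BE = 5/4:-1/4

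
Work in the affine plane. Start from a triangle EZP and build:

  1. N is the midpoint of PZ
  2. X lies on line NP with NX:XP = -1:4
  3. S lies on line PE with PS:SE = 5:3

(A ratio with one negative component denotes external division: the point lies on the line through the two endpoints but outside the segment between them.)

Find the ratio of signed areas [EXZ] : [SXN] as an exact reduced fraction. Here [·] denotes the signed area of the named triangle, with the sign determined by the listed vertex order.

Work in coordinates with E = (0, 0), Z = (1, 0), P = (0, 1).
1. N is the midpoint of PZ ⇒ N = (1/2, 1/2)
2. X lies on line NP with NX:XP = -1:4 ⇒ X = (2/3, 1/3)
3. S lies on line PE with PS:SE = 5:3 ⇒ S = (0, 3/8)
2·[EXZ] = -1/3, 2·[SXN] = 5/48
[EXZ]:[SXN] = -1/3:5/48 = -16/5

[EXZ]:[SXN] = -16/5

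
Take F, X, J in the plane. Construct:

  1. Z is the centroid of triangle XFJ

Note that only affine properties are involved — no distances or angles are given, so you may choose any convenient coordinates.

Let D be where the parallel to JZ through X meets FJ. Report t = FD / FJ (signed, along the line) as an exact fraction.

Set F = (0, 0), X = (1, 0), J = (0, 1); any affine frame gives the same invariant.
1. Z is the centroid of triangle XFJ ⇒ Z = (1/3, 1/3)
through X parallel to JZ: direction (1/3, -2/3); meets FJ at D = (0, 2)
D = F + t·(J−F) with t = 2

t = 2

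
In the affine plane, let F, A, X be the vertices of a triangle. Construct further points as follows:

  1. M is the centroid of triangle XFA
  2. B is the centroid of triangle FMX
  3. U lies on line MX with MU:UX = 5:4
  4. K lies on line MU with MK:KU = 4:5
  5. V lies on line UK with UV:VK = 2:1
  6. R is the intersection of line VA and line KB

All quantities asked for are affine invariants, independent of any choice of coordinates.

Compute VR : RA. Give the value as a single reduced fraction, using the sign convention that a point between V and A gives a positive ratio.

Work in coordinates with F = (0, 0), A = (1, 0), X = (0, 1).
1. M is the centroid of triangle XFA ⇒ M = (1/3, 1/3)
2. B is the centroid of triangle FMX ⇒ B = (1/9, 4/9)
3. U lies on line MX with MU:UX = 5:4 ⇒ U = (4/27, 19/27)
4. K lies on line MU with MK:KU = 4:5 ⇒ K = (61/243, 121/243)
5. V lies on line UK with UV:VK = 2:1 ⇒ V = (158/729, 413/729)
6. R is the intersection of line VA and line KB ⇒ R = (3743/12879, 6608/12879)
R = V + t·(A−V) with t = 5/53, so VR:RA = t:(1−t) = 5/53:48/53

VR:RA = 5/48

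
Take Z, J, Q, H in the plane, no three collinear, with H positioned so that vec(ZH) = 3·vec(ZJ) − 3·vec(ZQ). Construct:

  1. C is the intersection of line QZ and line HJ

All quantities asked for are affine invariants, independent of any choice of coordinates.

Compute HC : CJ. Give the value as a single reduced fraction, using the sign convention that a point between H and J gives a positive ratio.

HC:CJ = -3

Assign Z = (0, 0), J = (1, 0), Q = (0, 1), H = (3, -3) — the answer is frame-independent, so this choice is without loss of generality.
1. C is the intersection of line QZ and line HJ ⇒ C = (0, 3/2)
C = H + t·(J−H) with t = 3/2, so HC:CJ = t:(1−t) = 3/2:-1/2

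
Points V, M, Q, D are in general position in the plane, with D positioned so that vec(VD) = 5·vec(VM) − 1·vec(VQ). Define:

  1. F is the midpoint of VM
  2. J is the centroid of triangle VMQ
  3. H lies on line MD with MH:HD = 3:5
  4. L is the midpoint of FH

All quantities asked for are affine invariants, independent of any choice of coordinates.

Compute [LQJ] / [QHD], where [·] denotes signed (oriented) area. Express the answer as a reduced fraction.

Choose coordinates V = (0, 0), M = (1, 0), Q = (0, 1), D = (5, -1).
1. F is the midpoint of VM ⇒ F = (1/2, 0)
2. J is the centroid of triangle VMQ ⇒ J = (1/3, 1/3)
3. H lies on line MD with MH:HD = 3:5 ⇒ H = (5/2, -3/8)
4. L is the midpoint of FH ⇒ L = (3/2, -3/16)
2·[LQJ] = 29/48, 2·[QHD] = 15/8
[LQJ]:[QHD] = 29/48:15/8 = 29/90

[LQJ]:[QHD] = 29/90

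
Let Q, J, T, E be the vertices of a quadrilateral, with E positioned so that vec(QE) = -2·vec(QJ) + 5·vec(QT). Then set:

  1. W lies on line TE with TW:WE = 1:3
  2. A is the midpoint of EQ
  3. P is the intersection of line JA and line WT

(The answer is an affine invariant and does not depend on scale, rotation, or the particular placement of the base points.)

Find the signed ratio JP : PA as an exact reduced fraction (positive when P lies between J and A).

Assign Q = (0, 0), J = (1, 0), T = (0, 1), E = (-2, 5) — the answer is frame-independent, so this choice is without loss of generality.
1. W lies on line TE with TW:WE = 1:3 ⇒ W = (-1/2, 2)
2. A is the midpoint of EQ ⇒ A = (-1, 5/2)
3. P is the intersection of line JA and line WT ⇒ P = (-1/3, 5/3)
P = J + t·(A−J) with t = 2/3, so JP:PA = t:(1−t) = 2/3:1/3

JP:PA = 2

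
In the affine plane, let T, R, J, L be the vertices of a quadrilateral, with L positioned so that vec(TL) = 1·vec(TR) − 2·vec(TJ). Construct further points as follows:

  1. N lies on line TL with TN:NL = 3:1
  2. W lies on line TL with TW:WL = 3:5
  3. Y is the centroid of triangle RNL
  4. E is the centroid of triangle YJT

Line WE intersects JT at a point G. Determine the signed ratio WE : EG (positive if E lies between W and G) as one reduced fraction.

WE:EG = 5/22

Assign T = (0, 0), R = (1, 0), J = (0, 1), L = (1, -2) — the answer is frame-independent, so this choice is without loss of generality.
1. N lies on line TL with TN:NL = 3:1 ⇒ N = (3/4, -3/2)
2. W lies on line TL with TW:WL = 3:5 ⇒ W = (3/8, -3/4)
3. Y is the centroid of triangle RNL ⇒ Y = (11/12, -7/6)
4. E is the centroid of triangle YJT ⇒ E = (11/36, -1/18)
line WE meets JT at G = (0, 3)
E = W + t·(G−W) with t = 5/27, so WE:EG = 5/27:22/27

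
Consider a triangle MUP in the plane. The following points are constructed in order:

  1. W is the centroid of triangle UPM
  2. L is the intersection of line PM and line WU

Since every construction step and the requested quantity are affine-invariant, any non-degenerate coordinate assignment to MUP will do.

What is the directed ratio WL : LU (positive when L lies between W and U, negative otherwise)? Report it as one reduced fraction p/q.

WL:LU = -1/3

Set M = (0, 0), U = (1, 0), P = (0, 1); any affine frame gives the same invariant.
1. W is the centroid of triangle UPM ⇒ W = (1/3, 1/3)
2. L is the intersection of line PM and line WU ⇒ L = (0, 1/2)
L = W + t·(U−W) with t = -1/2, so WL:LU = t:(1−t) = -1/2:3/2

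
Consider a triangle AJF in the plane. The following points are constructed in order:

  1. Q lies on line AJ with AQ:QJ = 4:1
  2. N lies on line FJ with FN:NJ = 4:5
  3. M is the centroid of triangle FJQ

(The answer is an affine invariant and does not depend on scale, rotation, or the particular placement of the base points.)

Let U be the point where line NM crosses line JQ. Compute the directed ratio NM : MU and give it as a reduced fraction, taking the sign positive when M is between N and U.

Work in coordinates with A = (0, 0), J = (1, 0), F = (0, 1).
1. Q lies on line AJ with AQ:QJ = 4:1 ⇒ Q = (4/5, 0)
2. N lies on line FJ with FN:NJ = 4:5 ⇒ N = (4/9, 5/9)
3. M is the centroid of triangle FJQ ⇒ M = (3/5, 1/3)
line NM meets JQ at U = (5/6, 0)
M = N + t·(U−N) with t = 2/5, so NM:MU = 2/5:3/5

NM:MU = 2/3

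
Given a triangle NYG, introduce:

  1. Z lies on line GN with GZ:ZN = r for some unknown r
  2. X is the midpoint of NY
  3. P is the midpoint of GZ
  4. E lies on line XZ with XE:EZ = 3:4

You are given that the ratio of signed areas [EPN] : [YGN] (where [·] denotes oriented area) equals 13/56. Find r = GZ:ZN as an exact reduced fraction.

Set N = (0, 0), Y = (1, 0), G = (0, 1); any affine frame gives the same invariant.
1. With GZ:ZN = r, write λ = r/(r+1) so Z = G + λ·(N−G); Z is affine-linear in λ
2. X is the midpoint of NY ⇒ X = (1/2, 0)
3. P is the midpoint of GZ ⇒ P is an affine combination of earlier points and hence also affine-linear in λ
4. E lies on line XZ with XE:EZ = 3:4 ⇒ E is an affine combination of earlier points and hence also affine-linear in λ
Every point depending on Z is an affine combination of Z and λ-independent points, so each such coordinate is linear in λ; the λ² term in each signed area is a multiple of (N−G)×(N−G) = 0, so 2·[EPN] and 2·[YGN] are each linear in λ. Evaluating at λ=0 and λ=1:
  2·[EPN] = -1/7·λ + 2/7,   2·[YGN] = 1
So [EPN]:[YGN] = (-1/7·λ + 2/7) / (1). Setting this equal to 13/56:
  -1/7·λ + 2/7 = 13/56·(1)  ⇒  λ = 3/8
Then r = λ/(1−λ) = (3/8)/(5/8) = 3/5. Check: with r = 3/5, Z = (0, 5/8) and [EPN]:[YGN] = 13/56 as required.

r = 3/5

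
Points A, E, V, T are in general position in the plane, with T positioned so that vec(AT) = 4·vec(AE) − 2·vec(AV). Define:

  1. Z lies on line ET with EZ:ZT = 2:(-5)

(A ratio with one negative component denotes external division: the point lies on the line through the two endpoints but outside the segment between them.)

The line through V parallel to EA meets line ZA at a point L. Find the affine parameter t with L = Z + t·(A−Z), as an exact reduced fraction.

Choose coordinates A = (0, 0), E = (1, 0), V = (0, 1), T = (4, -2).
1. Z lies on line ET with EZ:ZT = 2:(-5) ⇒ Z = (-1, 4/3)
through V parallel to EA: direction (-1, 0); meets ZA at L = (-3/4, 1)
L = Z + t·(A−Z) with t = 1/4

t = 1/4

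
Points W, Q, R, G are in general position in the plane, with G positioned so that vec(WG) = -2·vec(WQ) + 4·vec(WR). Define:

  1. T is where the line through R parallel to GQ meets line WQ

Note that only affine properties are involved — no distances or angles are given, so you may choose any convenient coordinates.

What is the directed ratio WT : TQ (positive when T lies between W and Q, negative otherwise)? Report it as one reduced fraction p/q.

WT:TQ = 3

Choose coordinates W = (0, 0), Q = (1, 0), R = (0, 1), G = (-2, 4).
1. T is where the line through R parallel to GQ meets line WQ ⇒ T = (3/4, 0)
T = W + t·(Q−W) with t = 3/4, so WT:TQ = t:(1−t) = 3/4:1/4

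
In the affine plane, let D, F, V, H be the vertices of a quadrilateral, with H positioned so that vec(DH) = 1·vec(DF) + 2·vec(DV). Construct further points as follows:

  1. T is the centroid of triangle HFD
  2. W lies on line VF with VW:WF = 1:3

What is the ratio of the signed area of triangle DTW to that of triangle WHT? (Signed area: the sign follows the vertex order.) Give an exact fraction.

[DTW]:[WHT] = -4/7

Assign D = (0, 0), F = (1, 0), V = (0, 1), H = (1, 2) — the answer is frame-independent, so this choice is without loss of generality.
1. T is the centroid of triangle HFD ⇒ T = (2/3, 2/3)
2. W lies on line VF with VW:WF = 1:3 ⇒ W = (1/4, 3/4)
2·[DTW] = 1/3, 2·[WHT] = -7/12
[DTW]:[WHT] = 1/3:-7/12 = -4/7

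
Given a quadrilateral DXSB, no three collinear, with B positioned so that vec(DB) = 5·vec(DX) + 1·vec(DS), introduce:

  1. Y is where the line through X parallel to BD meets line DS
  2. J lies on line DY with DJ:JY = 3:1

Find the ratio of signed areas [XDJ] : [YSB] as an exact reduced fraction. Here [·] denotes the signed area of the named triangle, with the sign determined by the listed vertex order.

[XDJ]:[YSB] = -1/40

Assign D = (0, 0), X = (1, 0), S = (0, 1), B = (5, 1) — the answer is frame-independent, so this choice is without loss of generality.
1. Y is where the line through X parallel to BD meets line DS ⇒ Y = (0, -1/5)
2. J lies on line DY with DJ:JY = 3:1 ⇒ J = (0, -3/20)
2·[XDJ] = 3/20, 2·[YSB] = -6
[XDJ]:[YSB] = 3/20:-6 = -1/40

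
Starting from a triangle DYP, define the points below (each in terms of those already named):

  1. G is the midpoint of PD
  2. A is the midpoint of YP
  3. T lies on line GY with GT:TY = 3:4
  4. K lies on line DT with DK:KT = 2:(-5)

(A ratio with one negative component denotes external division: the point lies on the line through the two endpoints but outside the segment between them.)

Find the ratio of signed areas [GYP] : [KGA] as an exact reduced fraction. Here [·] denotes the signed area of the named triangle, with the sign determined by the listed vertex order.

Set D = (0, 0), Y = (1, 0), P = (0, 1); any affine frame gives the same invariant.
1. G is the midpoint of PD ⇒ G = (0, 1/2)
2. A is the midpoint of YP ⇒ A = (1/2, 1/2)
3. T lies on line GY with GT:TY = 3:4 ⇒ T = (3/7, 2/7)
4. K lies on line DT with DK:KT = 2:(-5) ⇒ K = (-2/7, -4/21)
2·[GYP] = 1/2, 2·[KGA] = -29/84
[GYP]:[KGA] = 1/2:-29/84 = -42/29

[GYP]:[KGA] = -42/29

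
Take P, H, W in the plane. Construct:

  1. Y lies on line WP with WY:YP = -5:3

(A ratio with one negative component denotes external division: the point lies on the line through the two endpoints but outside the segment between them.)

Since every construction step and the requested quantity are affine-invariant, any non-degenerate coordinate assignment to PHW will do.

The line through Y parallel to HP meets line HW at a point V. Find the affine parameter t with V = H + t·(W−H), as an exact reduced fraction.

t = -3/2

Set P = (0, 0), H = (1, 0), W = (0, 1); any affine frame gives the same invariant.
1. Y lies on line WP with WY:YP = -5:3 ⇒ Y = (0, -3/2)
through Y parallel to HP: direction (-1, 0); meets HW at V = (5/2, -3/2)
V = H + t·(W−H) with t = -3/2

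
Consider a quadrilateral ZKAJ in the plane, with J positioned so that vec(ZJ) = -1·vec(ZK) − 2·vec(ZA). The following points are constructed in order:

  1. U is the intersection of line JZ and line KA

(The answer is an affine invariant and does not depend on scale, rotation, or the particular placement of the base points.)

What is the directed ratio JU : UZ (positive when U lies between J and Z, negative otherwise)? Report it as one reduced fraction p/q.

JU:UZ = -4

Choose coordinates Z = (0, 0), K = (1, 0), A = (0, 1), J = (-1, -2).
1. U is the intersection of line JZ and line KA ⇒ U = (1/3, 2/3)
U = J + t·(Z−J) with t = 4/3, so JU:UZ = t:(1−t) = 4/3:-1/3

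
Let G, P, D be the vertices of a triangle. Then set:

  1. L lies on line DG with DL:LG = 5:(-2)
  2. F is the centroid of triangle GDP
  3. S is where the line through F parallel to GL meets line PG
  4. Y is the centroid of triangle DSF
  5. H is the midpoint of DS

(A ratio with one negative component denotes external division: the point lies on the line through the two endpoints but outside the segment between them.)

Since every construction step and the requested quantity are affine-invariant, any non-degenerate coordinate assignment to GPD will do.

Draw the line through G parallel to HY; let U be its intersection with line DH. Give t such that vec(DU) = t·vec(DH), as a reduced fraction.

Assign G = (0, 0), P = (1, 0), D = (0, 1) — the answer is frame-independent, so this choice is without loss of generality.
1. L lies on line DG with DL:LG = 5:(-2) ⇒ L = (0, -2/3)
2. F is the centroid of triangle GDP ⇒ F = (1/3, 1/3)
3. S is where the line through F parallel to GL meets line PG ⇒ S = (1/3, 0)
4. Y is the centroid of triangle DSF ⇒ Y = (2/9, 4/9)
5. H is the midpoint of DS ⇒ H = (1/6, 1/2)
through G parallel to HY: direction (1/18, -1/18); meets DH at U = (1/2, -1/2)
U = D + t·(H−D) with t = 3

t = 3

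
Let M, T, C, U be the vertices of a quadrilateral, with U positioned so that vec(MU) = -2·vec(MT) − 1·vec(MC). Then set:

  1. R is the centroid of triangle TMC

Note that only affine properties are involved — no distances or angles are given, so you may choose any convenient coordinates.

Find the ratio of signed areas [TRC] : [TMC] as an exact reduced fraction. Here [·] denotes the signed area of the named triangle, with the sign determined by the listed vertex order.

[TRC]:[TMC] = 1/3

Choose coordinates M = (0, 0), T = (1, 0), C = (0, 1), U = (-2, -1).
1. R is the centroid of triangle TMC ⇒ R = (1/3, 1/3)
2·[TRC] = -1/3, 2·[TMC] = -1
[TRC]:[TMC] = -1/3:-1 = 1/3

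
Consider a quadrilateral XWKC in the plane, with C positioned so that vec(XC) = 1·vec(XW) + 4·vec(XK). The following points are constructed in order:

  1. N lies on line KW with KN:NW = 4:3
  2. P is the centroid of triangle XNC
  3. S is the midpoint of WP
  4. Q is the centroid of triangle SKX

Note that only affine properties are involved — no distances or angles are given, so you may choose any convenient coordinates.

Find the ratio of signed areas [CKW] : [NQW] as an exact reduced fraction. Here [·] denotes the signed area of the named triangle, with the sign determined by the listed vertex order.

[CKW]:[NQW] = 56

Set X = (0, 0), W = (1, 0), K = (0, 1), C = (1, 4); any affine frame gives the same invariant.
1. N lies on line KW with KN:NW = 4:3 ⇒ N = (4/7, 3/7)
2. P is the centroid of triangle XNC ⇒ P = (11/21, 31/21)
3. S is the midpoint of WP ⇒ S = (16/21, 31/42)
4. Q is the centroid of triangle SKX ⇒ Q = (16/63, 73/126)
2·[CKW] = 4, 2·[NQW] = 1/14
[CKW]:[NQW] = 4:1/14 = 56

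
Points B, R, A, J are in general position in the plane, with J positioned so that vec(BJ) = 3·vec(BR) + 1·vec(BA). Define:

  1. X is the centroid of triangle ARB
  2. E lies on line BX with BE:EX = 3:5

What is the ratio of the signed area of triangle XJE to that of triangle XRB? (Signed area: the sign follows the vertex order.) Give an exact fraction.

[XJE]:[XRB] = 5/4

Choose coordinates B = (0, 0), R = (1, 0), A = (0, 1), J = (3, 1).
1. X is the centroid of triangle ARB ⇒ X = (1/3, 1/3)
2. E lies on line BX with BE:EX = 3:5 ⇒ E = (1/8, 1/8)
2·[XJE] = -5/12, 2·[XRB] = -1/3
[XJE]:[XRB] = -5/12:-1/3 = 5/4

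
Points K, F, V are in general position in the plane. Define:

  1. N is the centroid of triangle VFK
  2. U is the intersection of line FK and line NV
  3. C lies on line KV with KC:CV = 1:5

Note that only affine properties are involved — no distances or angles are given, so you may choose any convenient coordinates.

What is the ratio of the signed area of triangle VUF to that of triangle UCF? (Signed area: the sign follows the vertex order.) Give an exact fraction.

[VUF]:[UCF] = -6

Work in coordinates with K = (0, 0), F = (1, 0), V = (0, 1).
1. N is the centroid of triangle VFK ⇒ N = (1/3, 1/3)
2. U is the intersection of line FK and line NV ⇒ U = (1/2, 0)
3. C lies on line KV with KC:CV = 1:5 ⇒ C = (0, 1/6)
2·[VUF] = 1/2, 2·[UCF] = -1/12
[VUF]:[UCF] = 1/2:-1/12 = -6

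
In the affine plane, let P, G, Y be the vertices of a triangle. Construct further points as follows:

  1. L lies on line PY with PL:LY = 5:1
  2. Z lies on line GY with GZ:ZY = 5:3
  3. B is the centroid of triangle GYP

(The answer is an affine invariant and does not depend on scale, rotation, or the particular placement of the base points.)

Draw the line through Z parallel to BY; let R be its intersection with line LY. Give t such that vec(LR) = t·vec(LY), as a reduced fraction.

t = 13/4

Choose coordinates P = (0, 0), G = (1, 0), Y = (0, 1).
1. L lies on line PY with PL:LY = 5:1 ⇒ L = (0, 5/6)
2. Z lies on line GY with GZ:ZY = 5:3 ⇒ Z = (3/8, 5/8)
3. B is the centroid of triangle GYP ⇒ B = (1/3, 1/3)
through Z parallel to BY: direction (-1/3, 2/3); meets LY at R = (0, 11/8)
R = L + t·(Y−L) with t = 13/4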